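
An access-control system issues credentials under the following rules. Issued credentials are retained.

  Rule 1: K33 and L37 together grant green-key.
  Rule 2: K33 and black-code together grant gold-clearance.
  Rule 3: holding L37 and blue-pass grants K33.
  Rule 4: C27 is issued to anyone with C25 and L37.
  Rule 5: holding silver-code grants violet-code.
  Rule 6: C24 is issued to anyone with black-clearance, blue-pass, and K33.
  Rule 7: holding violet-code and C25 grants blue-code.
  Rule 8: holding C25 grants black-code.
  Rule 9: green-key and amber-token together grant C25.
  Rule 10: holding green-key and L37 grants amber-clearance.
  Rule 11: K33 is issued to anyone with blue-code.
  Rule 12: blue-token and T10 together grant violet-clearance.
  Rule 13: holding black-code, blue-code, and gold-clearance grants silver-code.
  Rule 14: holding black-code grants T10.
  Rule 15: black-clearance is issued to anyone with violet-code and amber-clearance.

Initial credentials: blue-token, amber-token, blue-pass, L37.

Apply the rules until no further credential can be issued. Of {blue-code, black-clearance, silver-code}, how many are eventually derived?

blue-code would need violet-code and C25 (Rule 7), but violet-code is never granted.
black-clearance would need violet-code and amber-clearance (Rule 15), but violet-code is never granted.
silver-code would need black-code, blue-code, and gold-clearance (Rule 13), but blue-code is never granted.
None of the 3 are reached.

0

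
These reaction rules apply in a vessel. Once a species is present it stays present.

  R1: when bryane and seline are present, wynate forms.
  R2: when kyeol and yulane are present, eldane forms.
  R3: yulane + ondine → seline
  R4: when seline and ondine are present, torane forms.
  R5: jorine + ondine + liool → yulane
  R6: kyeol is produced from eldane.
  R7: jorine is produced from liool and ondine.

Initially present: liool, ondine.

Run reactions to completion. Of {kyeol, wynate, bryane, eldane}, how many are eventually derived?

0

kyeol would need eldane (R6), but eldane never forms.
wynate would need bryane and seline (R1), but bryane never forms.
No rule produces bryane, and it is not given.
eldane would need kyeol and yulane (R2), but kyeol never forms.
None of the 4 are reached.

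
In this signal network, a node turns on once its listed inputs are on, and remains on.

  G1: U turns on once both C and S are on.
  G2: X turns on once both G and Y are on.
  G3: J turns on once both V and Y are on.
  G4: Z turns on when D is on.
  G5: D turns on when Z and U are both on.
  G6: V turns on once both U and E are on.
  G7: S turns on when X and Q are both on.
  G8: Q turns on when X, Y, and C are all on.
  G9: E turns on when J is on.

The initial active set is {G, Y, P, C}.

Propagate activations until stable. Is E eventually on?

E would need J (G9), but J never turns on.

No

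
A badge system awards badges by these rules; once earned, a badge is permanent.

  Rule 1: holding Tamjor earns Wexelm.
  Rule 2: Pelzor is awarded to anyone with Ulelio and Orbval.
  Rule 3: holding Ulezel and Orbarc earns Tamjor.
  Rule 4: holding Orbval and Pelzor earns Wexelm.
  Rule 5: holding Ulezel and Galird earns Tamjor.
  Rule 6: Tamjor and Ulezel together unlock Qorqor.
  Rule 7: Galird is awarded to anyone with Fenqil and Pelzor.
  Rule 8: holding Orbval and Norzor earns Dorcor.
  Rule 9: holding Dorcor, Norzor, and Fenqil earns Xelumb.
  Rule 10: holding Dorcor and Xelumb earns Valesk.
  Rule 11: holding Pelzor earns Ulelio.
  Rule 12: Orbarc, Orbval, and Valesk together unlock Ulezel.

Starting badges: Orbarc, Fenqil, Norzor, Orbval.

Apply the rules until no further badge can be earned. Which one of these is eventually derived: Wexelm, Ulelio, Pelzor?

Wexelm

With Orbval and Norzor, Dorcor is earned (Rule 8).
With Dorcor, Norzor, and Fenqil, Xelumb is earned (Rule 9).
With Dorcor and Xelumb, Valesk is earned (Rule 10).
With Orbarc, Orbval, and Valesk, Ulezel is earned (Rule 12).
With Ulezel and Orbarc, Tamjor is earned (Rule 3).
With Tamjor, Wexelm is earned (Rule 1).
Pelzor would need Ulelio and Orbval (Rule 2), but Ulelio is never earned. Ulelio would need Pelzor (Rule 11), but Pelzor is never earned.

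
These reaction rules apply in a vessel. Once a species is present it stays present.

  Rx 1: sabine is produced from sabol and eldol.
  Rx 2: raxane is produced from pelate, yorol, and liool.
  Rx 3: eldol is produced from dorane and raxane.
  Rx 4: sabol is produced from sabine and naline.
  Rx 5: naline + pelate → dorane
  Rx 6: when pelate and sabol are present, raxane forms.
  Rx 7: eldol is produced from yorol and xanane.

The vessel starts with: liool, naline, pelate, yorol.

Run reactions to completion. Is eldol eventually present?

Yes

naline and pelate present → dorane forms (Rx 5).
pelate, yorol, and liool present → raxane forms (Rx 2).
dorane and raxane present → eldol forms (Rx 3).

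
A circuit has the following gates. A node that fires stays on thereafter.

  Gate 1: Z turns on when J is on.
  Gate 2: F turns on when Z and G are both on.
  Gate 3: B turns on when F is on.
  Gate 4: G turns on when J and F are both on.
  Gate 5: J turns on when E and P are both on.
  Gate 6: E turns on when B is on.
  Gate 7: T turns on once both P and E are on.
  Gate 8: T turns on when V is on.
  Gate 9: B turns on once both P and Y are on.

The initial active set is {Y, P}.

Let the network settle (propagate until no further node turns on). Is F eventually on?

F would need Z and G (Gate 2), but G never turns on.

No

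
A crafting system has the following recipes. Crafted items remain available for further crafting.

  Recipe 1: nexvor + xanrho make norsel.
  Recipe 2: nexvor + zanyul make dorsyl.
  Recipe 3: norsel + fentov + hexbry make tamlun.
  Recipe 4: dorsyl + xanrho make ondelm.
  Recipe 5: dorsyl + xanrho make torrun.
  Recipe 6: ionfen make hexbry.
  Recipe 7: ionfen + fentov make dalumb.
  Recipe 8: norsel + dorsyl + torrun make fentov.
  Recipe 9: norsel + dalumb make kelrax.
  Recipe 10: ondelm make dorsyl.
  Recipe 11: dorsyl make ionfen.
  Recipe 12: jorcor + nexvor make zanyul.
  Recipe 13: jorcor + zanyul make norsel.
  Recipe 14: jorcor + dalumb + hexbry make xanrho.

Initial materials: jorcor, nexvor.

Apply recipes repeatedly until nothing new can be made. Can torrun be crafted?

No

torrun would need dorsyl and xanrho (Recipe 5), but xanrho is never obtained.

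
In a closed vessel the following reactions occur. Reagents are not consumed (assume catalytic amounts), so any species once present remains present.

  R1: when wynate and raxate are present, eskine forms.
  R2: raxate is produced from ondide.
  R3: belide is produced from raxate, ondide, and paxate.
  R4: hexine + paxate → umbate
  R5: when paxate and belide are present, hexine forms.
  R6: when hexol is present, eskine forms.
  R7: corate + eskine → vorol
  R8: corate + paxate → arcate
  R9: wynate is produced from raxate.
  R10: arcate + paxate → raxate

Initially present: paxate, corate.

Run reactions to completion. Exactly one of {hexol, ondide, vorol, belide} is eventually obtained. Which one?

corate and paxate present → arcate forms (R8).
arcate and paxate present → raxate forms (R10).
raxate present → wynate forms (R9).
wynate and raxate present → eskine forms (R1).
corate and eskine present → vorol forms (R7).
belide would need raxate, ondide, and paxate (R3), but ondide never forms. No rule produces ondide, and it is not given. No rule produces hexol, and it is not given.

vorol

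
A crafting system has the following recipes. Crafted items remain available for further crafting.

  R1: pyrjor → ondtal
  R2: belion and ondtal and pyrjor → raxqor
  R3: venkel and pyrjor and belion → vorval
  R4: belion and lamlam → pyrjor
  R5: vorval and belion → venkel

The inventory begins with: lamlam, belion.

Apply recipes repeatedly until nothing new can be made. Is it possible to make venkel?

venkel would need vorval and belion (R5), but vorval is never obtained.

No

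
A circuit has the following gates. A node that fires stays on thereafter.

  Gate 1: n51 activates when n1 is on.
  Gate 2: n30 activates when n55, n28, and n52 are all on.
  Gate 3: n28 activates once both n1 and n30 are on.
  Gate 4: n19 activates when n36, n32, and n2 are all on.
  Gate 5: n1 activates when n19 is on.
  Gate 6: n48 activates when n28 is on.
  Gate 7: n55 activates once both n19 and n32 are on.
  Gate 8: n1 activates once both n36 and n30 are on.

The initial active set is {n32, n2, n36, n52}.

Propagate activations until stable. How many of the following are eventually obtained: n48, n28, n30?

n48 would need n28 (Gate 6), but n28 never turns on.
n28 would need n1 and n30 (Gate 3), but n30 never turns on.
n30 would need n55, n28, and n52 (Gate 2), but n28 never turns on.
None of the 3 are reached.

0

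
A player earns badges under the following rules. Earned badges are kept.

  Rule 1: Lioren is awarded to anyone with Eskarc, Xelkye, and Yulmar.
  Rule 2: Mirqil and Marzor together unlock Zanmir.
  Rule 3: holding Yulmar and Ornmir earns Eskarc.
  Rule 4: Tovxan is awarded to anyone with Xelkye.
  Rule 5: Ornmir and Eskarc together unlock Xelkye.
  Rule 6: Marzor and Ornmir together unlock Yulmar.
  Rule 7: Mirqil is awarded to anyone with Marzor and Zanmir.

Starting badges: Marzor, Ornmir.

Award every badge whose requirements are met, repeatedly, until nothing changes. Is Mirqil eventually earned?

Mirqil would need Marzor and Zanmir (Rule 7), but Zanmir is never earned.

No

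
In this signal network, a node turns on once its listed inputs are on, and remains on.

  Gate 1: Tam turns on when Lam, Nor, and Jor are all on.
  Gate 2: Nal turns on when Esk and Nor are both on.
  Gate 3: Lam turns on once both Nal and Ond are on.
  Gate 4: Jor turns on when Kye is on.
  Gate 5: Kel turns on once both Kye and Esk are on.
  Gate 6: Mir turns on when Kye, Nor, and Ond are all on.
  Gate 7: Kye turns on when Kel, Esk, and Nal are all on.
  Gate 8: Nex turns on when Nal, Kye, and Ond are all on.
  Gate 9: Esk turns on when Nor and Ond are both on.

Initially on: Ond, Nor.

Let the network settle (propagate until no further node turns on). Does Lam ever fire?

Yes

Nor and Ond are on, so Esk turns on (Gate 9).
Gate 2: Esk and Nor on → Nal on.
Gate 3: Nal and Ond on → Lam on.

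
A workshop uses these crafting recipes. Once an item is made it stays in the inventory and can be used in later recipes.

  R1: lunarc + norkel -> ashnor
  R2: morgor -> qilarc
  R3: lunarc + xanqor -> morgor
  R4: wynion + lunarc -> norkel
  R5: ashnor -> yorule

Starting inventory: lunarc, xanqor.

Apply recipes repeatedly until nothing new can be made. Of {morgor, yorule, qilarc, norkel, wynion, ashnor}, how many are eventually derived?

2

lunarc + xanqor -> morgor (R3).
morgor -> qilarc (R2).
morgor: reached.
yorule would need ashnor (R5), but ashnor is never obtained.
qilarc: reached.
norkel would need wynion and lunarc (R4), but wynion is never obtained.
No rule produces wynion, and it is not given.
ashnor would need lunarc and norkel (R1), but norkel is never obtained.
Reached: morgor and qilarc — 2 of the 6.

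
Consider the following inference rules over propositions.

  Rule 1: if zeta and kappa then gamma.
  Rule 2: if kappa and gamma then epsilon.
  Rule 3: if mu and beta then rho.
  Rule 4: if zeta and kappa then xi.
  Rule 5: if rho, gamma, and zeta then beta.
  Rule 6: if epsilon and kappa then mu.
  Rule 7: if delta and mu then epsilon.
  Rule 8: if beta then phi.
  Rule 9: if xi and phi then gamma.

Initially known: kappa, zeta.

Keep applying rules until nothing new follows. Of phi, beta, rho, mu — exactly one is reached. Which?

mu

From zeta and kappa, Rule 1 gives gamma.
kappa and gamma hold, so epsilon follows (Rule 2).
From epsilon and kappa, Rule 6 gives mu.
phi would need beta (Rule 8), but beta is never established. rho would need mu and beta (Rule 3), but beta is never established. beta would need rho, gamma, and zeta (Rule 5), but rho is never established.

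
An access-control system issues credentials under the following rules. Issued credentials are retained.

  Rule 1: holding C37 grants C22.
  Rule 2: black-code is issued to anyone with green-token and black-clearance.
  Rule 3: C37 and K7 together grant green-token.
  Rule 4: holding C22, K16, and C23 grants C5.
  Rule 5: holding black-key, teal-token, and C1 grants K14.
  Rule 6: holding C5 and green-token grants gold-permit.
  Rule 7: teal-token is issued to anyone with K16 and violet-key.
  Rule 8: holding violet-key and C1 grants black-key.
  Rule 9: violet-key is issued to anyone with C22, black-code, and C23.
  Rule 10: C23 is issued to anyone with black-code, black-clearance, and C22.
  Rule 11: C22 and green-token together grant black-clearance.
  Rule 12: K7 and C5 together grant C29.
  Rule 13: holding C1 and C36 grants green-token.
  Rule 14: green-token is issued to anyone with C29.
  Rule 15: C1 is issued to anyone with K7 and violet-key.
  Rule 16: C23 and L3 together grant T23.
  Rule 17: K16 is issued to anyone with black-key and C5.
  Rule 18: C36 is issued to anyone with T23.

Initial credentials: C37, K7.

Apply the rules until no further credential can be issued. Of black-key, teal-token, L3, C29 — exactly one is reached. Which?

black-key

Holding C37 and K7 grants green-token (Rule 3).
Holding C37 grants C22 (Rule 1).
Holding C22 and green-token grants black-clearance (Rule 11).
Holding green-token and black-clearance grants black-code (Rule 2).
Holding black-code, black-clearance, and C22 grants C23 (Rule 10).
Holding C22, black-code, and C23 grants violet-key (Rule 9).
Holding K7 and violet-key grants C1 (Rule 15).
Holding violet-key and C1 grants black-key (Rule 8).
teal-token would need K16 and violet-key (Rule 7), but K16 is never granted. C29 would need K7 and C5 (Rule 12), but C5 is never granted. No rule produces L3, and it is not given.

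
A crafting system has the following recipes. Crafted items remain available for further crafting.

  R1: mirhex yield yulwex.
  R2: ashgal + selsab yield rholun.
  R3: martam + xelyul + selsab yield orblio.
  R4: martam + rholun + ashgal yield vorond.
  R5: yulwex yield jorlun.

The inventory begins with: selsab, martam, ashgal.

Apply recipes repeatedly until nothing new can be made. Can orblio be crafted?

No

orblio would need martam, xelyul, and selsab (R3), but xelyul is never obtained.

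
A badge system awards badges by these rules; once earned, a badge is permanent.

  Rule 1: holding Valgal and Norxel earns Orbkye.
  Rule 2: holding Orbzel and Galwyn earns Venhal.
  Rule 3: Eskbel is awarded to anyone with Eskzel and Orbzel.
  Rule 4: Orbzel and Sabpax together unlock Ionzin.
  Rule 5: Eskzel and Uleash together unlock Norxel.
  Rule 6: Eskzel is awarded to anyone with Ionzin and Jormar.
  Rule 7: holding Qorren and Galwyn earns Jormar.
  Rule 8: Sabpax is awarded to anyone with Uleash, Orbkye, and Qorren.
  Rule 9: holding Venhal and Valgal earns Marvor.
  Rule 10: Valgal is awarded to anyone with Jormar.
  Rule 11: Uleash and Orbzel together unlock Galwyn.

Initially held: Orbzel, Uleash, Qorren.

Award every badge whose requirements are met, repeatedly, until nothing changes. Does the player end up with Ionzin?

No

Ionzin would need Orbzel and Sabpax (Rule 4), but Sabpax is never earned.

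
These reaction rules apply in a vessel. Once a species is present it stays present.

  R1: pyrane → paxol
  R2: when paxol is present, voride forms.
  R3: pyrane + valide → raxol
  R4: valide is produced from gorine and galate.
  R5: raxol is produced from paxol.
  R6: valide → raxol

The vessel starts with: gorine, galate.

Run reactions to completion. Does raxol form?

Yes

gorine and galate present → valide forms (R4).
valide present → raxol forms (R6).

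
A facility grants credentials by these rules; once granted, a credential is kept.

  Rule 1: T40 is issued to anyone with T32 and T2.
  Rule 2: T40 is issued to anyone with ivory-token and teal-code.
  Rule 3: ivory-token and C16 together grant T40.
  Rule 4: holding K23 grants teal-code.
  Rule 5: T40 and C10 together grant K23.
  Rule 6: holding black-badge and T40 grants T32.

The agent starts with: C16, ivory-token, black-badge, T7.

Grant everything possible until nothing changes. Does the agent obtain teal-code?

No

teal-code would need K23 (Rule 4), but K23 is never granted.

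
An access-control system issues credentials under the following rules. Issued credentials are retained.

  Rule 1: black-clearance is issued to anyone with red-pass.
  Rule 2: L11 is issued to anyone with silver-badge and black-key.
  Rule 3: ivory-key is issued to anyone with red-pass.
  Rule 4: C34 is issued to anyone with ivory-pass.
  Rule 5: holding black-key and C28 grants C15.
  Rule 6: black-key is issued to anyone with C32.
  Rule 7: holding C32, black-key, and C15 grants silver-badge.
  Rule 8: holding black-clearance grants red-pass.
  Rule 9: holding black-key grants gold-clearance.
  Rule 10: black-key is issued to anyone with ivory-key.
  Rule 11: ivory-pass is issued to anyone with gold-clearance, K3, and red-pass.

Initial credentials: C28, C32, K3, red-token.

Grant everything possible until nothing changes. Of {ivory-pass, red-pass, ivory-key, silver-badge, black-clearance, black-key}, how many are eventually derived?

Holding C32 grants black-key (Rule 6).
Holding black-key and C28 grants C15 (Rule 5).
Holding C32, black-key, and C15 grants silver-badge (Rule 7).
ivory-pass would need gold-clearance, K3, and red-pass (Rule 11), but red-pass is never granted.
red-pass would need black-clearance (Rule 8), but black-clearance is never granted.
ivory-key would need red-pass (Rule 3), but red-pass is never granted.
silver-badge: reached.
black-clearance would need red-pass (Rule 1), but red-pass is never granted.
black-key: reached.
Reached: silver-badge and black-key — 2 of the 6.

2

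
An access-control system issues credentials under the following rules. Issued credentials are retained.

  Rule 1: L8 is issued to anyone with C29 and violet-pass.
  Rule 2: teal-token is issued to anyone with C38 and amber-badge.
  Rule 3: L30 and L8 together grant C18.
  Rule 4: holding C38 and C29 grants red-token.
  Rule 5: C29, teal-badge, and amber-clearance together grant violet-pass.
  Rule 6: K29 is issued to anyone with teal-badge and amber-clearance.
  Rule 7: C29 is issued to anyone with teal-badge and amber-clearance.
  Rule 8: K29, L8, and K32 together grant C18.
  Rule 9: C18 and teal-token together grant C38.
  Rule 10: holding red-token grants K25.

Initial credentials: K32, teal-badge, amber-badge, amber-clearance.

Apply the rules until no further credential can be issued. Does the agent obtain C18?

Holding teal-badge and amber-clearance grants K29 (Rule 6).
Holding teal-badge and amber-clearance grants C29 (Rule 7).
Holding C29, teal-badge, and amber-clearance grants violet-pass (Rule 5).
Holding C29 and violet-pass grants L8 (Rule 1).
Holding K29, L8, and K32 grants C18 (Rule 8).

Yes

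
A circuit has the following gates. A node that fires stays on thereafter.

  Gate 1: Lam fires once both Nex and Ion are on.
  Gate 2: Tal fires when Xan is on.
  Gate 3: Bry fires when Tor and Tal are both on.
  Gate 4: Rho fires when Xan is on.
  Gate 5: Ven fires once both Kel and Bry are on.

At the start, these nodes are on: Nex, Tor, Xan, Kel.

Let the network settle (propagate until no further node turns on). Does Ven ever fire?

Yes

Gate 2: Xan on → Tal on.
Tor and Tal are on, so Bry fires (Gate 3).
Kel and Bry are on, so Ven fires (Gate 5).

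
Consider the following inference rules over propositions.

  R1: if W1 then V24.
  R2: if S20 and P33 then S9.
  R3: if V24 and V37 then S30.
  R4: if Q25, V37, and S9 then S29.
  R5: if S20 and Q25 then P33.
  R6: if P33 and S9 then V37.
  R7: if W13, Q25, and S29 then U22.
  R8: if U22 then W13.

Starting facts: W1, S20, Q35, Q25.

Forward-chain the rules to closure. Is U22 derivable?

No

U22 would need W13, Q25, and S29 (R7), but W13 is never established.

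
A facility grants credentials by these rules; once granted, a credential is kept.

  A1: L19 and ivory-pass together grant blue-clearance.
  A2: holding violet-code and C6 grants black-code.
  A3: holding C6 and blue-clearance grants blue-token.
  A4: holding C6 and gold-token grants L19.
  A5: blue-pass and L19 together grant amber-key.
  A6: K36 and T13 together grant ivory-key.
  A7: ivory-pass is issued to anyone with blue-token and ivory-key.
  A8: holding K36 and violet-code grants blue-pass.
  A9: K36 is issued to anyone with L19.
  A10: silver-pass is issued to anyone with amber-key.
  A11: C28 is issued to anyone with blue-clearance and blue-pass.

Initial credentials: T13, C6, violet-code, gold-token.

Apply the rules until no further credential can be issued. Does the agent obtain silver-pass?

Yes

Holding C6 and gold-token grants L19 (A4).
Holding L19 grants K36 (A9).
Holding K36 and violet-code grants blue-pass (A8).
Holding blue-pass and L19 grants amber-key (A5).
Holding amber-key grants silver-pass (A10).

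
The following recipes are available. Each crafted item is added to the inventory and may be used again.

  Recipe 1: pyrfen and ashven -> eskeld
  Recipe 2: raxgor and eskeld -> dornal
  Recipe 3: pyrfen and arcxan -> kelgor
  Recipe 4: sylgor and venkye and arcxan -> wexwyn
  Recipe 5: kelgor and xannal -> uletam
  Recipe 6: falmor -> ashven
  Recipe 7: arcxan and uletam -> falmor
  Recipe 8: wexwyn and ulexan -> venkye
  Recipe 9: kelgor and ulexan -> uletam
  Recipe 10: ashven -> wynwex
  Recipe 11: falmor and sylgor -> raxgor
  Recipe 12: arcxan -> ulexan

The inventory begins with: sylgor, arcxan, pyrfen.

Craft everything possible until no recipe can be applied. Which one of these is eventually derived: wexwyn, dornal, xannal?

arcxan -> ulexan (Recipe 12).
pyrfen and arcxan -> kelgor (Recipe 3).
kelgor and ulexan -> uletam (Recipe 9).
arcxan and uletam -> falmor (Recipe 7).
falmor -> ashven (Recipe 6).
Using Recipe 11, falmor and sylgor make raxgor.
pyrfen and ashven -> eskeld (Recipe 1).
raxgor and eskeld -> dornal (Recipe 2).
No rule produces xannal, and it is not given. wexwyn would need sylgor, venkye, and arcxan (Recipe 4), but venkye is never obtained.

dornal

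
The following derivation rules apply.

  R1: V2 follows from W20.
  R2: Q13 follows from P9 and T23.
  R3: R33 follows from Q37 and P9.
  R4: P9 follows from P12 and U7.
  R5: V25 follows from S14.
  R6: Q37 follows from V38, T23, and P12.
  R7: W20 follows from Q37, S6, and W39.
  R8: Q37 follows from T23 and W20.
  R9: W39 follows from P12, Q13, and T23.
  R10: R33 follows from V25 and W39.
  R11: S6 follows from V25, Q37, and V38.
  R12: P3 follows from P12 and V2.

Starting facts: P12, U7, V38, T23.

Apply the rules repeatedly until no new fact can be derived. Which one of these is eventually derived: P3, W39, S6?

W39

P12 and U7 hold, so P9 follows (R4).
From P9 and T23, R2 gives Q13.
From P12, Q13, and T23, R9 gives W39.
P3 would need P12 and V2 (R12), but V2 is never established. S6 would need V25, Q37, and V38 (R11), but V25 is never established.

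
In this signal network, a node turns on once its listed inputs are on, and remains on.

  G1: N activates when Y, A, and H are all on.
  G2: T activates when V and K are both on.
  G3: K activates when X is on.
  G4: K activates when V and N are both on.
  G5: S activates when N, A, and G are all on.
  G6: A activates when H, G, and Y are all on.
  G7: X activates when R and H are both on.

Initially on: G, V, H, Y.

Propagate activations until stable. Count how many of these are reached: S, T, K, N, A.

G6: H, G, and Y on → A on.
G1: Y, A, and H on → N on.
G5: N, A, and G on → S on.
V and N are on, so K activates (G4).
G2: V and K on → T on.
S: reached.
T: reached.
K: reached.
N: reached.
A: reached.
All 5 are reached.

5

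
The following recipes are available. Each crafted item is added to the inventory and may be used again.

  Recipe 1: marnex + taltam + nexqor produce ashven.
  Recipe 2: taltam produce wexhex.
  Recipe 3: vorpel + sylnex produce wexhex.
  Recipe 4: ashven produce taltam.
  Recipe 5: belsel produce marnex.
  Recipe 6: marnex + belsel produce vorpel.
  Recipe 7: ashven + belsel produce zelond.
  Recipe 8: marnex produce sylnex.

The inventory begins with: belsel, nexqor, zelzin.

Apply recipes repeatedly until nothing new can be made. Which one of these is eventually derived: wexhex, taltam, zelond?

Using Recipe 5, belsel makes marnex.
Using Recipe 6, marnex and belsel make vorpel.
Using Recipe 8, marnex makes sylnex.
Using Recipe 3, vorpel and sylnex make wexhex.
zelond would need ashven and belsel (Recipe 7), but ashven is never obtained. taltam would need ashven (Recipe 4), but ashven is never obtained.

wexhex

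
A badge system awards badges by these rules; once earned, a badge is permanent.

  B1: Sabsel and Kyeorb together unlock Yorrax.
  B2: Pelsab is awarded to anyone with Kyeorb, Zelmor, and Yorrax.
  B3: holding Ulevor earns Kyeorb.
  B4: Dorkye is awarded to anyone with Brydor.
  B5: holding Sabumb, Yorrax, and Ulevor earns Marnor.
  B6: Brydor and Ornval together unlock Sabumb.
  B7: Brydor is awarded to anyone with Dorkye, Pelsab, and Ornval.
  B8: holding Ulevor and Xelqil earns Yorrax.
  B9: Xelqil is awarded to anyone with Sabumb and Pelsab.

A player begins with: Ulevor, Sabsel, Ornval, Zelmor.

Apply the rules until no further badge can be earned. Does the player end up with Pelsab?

With Ulevor, Kyeorb is earned (B3).
With Sabsel and Kyeorb, Yorrax is earned (B1).
With Kyeorb, Zelmor, and Yorrax, Pelsab is earned (B2).

Yes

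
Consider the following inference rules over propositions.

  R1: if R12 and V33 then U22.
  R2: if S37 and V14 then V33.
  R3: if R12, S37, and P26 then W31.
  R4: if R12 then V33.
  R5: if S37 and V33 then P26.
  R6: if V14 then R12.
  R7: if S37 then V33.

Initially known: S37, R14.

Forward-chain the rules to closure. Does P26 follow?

From S37, R7 gives V33.
S37 and V33 hold, so P26 follows (R5).

Yes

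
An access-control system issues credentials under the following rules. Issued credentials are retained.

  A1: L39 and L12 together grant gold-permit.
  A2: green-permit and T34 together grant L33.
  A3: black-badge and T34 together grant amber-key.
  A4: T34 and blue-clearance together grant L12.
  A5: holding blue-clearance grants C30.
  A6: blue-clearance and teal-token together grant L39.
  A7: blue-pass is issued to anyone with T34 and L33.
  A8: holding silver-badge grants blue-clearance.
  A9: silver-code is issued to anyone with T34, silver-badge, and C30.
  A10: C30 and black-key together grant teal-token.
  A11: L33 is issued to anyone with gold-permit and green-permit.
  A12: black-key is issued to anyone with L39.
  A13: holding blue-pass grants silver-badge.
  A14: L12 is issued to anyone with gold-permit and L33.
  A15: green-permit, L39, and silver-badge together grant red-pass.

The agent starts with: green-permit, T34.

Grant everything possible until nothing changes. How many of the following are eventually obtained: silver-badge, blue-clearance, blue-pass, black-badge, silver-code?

Holding green-permit and T34 grants L33 (A2).
Holding T34 and L33 grants blue-pass (A7).
Holding blue-pass grants silver-badge (A13).
Holding silver-badge grants blue-clearance (A8).
Holding blue-clearance grants C30 (A5).
Holding T34, silver-badge, and C30 grants silver-code (A9).
silver-badge: reached.
blue-clearance: reached.
blue-pass: reached.
No rule produces black-badge, and it is not given.
silver-code: reached.
Reached: silver-badge, blue-clearance, blue-pass, and silver-code — 4 of the 5.

4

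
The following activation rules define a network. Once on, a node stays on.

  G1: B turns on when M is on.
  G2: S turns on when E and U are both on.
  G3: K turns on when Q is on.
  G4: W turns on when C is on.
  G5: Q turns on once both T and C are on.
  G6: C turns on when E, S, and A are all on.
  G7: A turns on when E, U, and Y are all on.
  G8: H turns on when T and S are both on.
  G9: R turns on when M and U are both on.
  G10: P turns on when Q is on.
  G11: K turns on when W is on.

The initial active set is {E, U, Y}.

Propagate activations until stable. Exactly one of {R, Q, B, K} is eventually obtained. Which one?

G7: E, U, and Y on → A on.
G2: E and U on → S on.
E, S, and A are on, so C turns on (G6).
G4: C on → W on.
W is on, so K turns on (G11).
B would need M (G1), but M never turns on. R would need M and U (G9), but M never turns on. Q would need T and C (G5), but T never turns on.

K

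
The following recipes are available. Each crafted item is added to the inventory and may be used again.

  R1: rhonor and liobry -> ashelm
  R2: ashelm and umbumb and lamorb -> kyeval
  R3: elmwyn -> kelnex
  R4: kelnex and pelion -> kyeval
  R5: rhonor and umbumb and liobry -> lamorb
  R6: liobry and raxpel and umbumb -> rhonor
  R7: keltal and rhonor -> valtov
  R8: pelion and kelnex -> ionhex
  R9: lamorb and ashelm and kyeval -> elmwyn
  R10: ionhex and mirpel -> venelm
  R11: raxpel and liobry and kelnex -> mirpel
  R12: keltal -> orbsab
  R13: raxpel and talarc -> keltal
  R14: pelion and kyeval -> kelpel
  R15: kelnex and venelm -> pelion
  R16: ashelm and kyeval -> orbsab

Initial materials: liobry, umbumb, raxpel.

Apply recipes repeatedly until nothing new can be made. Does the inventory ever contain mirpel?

Using R6, liobry, raxpel, and umbumb make rhonor.
Using R5, rhonor, umbumb, and liobry make lamorb.
Using R1, rhonor and liobry make ashelm.
ashelm and umbumb and lamorb -> kyeval (R2).
lamorb and ashelm and kyeval -> elmwyn (R9).
Using R3, elmwyn makes kelnex.
raxpel and liobry and kelnex -> mirpel (R11).

Yes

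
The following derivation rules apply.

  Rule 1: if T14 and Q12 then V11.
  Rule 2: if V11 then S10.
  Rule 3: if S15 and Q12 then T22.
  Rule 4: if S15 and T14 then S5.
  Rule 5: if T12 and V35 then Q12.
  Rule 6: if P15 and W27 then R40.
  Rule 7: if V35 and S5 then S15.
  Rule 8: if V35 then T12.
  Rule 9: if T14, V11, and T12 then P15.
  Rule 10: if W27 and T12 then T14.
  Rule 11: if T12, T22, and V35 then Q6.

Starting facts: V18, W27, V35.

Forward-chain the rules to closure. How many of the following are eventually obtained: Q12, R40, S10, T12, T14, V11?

6

From V35, Rule 8 gives T12.
From T12 and V35, Rule 5 gives Q12.
From W27 and T12, Rule 10 gives T14.
T14 and Q12 hold, so V11 follows (Rule 1).
T14, V11, and T12 hold, so P15 follows (Rule 9).
From V11, Rule 2 gives S10.
P15 and W27 hold, so R40 follows (Rule 6).
Q12: reached.
R40: reached.
S10: reached.
T12: reached.
T14: reached.
V11: reached.
All 6 are reached.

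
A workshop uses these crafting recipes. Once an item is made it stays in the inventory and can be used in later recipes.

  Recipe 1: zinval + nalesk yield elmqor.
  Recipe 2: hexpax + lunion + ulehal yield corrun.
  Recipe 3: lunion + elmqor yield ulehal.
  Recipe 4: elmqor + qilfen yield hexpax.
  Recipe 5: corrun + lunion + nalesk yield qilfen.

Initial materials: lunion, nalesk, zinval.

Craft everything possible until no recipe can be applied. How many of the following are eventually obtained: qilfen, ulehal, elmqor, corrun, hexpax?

zinval + nalesk → elmqor (Recipe 1).
Using Recipe 3, lunion and elmqor make ulehal.
qilfen would need corrun, lunion, and nalesk (Recipe 5), but corrun is never obtained.
ulehal: reached.
elmqor: reached.
corrun would need hexpax, lunion, and ulehal (Recipe 2), but hexpax is never obtained.
hexpax would need elmqor and qilfen (Recipe 4), but qilfen is never obtained.
Reached: ulehal and elmqor — 2 of the 5.

2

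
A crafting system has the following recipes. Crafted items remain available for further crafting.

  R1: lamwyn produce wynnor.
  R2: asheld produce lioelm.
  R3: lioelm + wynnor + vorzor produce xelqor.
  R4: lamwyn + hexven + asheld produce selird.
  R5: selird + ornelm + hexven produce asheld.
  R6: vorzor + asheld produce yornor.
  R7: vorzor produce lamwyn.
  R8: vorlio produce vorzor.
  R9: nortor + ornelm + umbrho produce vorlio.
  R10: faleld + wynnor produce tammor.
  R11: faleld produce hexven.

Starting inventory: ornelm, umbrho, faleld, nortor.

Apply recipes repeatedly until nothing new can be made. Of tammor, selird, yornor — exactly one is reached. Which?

nortor + ornelm + umbrho → vorlio (R9).
vorlio → vorzor (R8).
Using R7, vorzor makes lamwyn.
Using R1, lamwyn makes wynnor.
Using R10, faleld and wynnor make tammor.
yornor would need vorzor and asheld (R6), but asheld is never obtained. selird would need lamwyn, hexven, and asheld (R4), but asheld is never obtained.

tammor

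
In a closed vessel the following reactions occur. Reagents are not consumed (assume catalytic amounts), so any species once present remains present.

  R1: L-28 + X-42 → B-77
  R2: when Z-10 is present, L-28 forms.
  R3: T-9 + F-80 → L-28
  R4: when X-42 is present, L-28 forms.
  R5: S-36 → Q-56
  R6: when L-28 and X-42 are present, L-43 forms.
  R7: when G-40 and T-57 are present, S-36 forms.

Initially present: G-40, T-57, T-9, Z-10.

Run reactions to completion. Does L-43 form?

L-43 would need L-28 and X-42 (R6), but X-42 never forms.

No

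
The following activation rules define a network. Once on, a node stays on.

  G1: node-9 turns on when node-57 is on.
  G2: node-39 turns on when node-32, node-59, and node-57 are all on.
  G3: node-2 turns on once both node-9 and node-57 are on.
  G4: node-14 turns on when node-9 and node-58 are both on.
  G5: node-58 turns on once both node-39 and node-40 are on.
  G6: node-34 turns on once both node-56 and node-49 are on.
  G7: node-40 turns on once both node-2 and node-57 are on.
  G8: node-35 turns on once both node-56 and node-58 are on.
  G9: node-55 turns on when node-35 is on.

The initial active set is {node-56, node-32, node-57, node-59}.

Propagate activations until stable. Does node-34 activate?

node-34 would need node-56 and node-49 (G6), but node-49 never turns on.

No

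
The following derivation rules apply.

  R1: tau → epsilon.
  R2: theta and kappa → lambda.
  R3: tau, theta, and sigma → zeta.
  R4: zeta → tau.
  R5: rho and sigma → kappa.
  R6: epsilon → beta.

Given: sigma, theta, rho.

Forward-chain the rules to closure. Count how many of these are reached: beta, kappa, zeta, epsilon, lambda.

From rho and sigma, R5 gives kappa.
theta and kappa hold, so lambda follows (R2).
beta would need epsilon (R6), but epsilon is never established.
kappa: reached.
zeta would need tau, theta, and sigma (R3), but tau is never established.
epsilon would need tau (R1), but tau is never established.
lambda: reached.
Reached: kappa and lambda — 2 of the 5.

2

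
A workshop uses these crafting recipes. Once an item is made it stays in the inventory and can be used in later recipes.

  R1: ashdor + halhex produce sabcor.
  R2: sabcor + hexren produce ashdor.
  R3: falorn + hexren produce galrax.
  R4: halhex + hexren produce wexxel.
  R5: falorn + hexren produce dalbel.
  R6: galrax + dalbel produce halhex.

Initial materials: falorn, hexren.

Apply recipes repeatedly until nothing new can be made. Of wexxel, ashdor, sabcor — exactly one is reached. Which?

Using R5, falorn and hexren make dalbel.
Using R3, falorn and hexren make galrax.
Using R6, galrax and dalbel make halhex.
halhex + hexren → wexxel (R4).
ashdor would need sabcor and hexren (R2), but sabcor is never obtained. sabcor would need ashdor and halhex (R1), but ashdor is never obtained.

wexxel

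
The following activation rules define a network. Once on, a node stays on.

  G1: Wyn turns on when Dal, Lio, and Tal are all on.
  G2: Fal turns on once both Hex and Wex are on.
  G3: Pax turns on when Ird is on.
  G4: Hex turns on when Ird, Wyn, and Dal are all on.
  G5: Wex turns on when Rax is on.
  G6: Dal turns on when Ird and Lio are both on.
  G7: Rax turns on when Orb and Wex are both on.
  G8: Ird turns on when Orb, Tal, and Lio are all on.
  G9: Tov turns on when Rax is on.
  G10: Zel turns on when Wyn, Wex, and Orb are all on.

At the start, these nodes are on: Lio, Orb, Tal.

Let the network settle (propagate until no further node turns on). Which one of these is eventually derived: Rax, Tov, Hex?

G8: Orb, Tal, and Lio on → Ird on.
G6: Ird and Lio on → Dal on.
Dal, Lio, and Tal are on, so Wyn turns on (G1).
Ird, Wyn, and Dal are on, so Hex turns on (G4).
Tov would need Rax (G9), but Rax never turns on. Rax would need Orb and Wex (G7), but Wex never turns on.

Hex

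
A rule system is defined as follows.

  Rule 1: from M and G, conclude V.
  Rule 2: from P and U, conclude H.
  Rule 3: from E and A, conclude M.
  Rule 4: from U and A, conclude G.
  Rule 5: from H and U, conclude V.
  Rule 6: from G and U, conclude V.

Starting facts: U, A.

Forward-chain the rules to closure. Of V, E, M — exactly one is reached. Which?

From U and A, Rule 4 gives G.
G and U hold, so V follows (Rule 6).
No rule produces E, and it is not given. M would need E and A (Rule 3), but E is never established.

V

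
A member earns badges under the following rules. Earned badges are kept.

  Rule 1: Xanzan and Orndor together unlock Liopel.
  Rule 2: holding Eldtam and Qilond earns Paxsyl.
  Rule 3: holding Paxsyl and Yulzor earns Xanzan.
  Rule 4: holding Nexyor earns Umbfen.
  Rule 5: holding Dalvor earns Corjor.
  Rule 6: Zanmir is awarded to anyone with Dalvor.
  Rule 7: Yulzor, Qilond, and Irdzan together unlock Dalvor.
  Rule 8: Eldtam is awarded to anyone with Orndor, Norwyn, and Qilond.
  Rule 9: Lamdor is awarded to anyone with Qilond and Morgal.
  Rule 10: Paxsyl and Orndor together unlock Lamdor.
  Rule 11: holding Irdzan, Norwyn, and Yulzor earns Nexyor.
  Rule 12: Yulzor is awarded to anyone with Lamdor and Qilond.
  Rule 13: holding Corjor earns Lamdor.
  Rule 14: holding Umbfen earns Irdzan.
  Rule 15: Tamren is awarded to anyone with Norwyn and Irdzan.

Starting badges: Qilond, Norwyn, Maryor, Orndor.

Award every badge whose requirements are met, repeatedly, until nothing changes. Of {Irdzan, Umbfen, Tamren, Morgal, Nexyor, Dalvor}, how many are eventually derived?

Irdzan would need Umbfen (Rule 14), but Umbfen is never earned.
Umbfen would need Nexyor (Rule 4), but Nexyor is never earned.
Tamren would need Norwyn and Irdzan (Rule 15), but Irdzan is never earned.
No rule produces Morgal, and it is not given.
Nexyor would need Irdzan, Norwyn, and Yulzor (Rule 11), but Irdzan is never earned.
Dalvor would need Yulzor, Qilond, and Irdzan (Rule 7), but Irdzan is never earned.
None of the 6 are reached.

0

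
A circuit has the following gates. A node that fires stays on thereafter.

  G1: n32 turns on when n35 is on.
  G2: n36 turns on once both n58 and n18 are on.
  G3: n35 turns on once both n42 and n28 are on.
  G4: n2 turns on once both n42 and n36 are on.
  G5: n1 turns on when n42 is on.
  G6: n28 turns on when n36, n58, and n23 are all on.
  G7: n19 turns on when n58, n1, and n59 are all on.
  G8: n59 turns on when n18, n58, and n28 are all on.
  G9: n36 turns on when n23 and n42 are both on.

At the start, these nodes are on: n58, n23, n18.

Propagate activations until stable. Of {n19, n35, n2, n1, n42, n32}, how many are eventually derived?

0

n19 would need n58, n1, and n59 (G7), but n1 never turns on.
n35 would need n42 and n28 (G3), but n42 never turns on.
n2 would need n42 and n36 (G4), but n42 never turns on.
n1 would need n42 (G5), but n42 never turns on.
No rule produces n42, and it is not given.
n32 would need n35 (G1), but n35 never turns on.
None of the 6 are reached.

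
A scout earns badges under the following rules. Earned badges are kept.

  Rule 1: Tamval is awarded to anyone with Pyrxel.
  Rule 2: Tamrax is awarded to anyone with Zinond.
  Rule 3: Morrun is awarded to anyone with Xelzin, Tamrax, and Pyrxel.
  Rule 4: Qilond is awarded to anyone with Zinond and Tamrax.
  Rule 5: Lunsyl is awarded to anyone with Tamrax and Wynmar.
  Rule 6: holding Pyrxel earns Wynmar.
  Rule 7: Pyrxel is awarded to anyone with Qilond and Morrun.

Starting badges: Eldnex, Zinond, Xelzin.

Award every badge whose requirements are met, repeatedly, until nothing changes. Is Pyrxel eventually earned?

Pyrxel would need Qilond and Morrun (Rule 7), but Morrun is never earned.

No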